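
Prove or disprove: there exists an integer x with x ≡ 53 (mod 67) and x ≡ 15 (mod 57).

x = 1326

Since 67 and 57 share no common factor, CRT says the pair of congruences has a solution (unique mod 3819).
Write x = 53 + 67t and require 53 + 67t ≡ 15 (mod 57), i.e. 67t ≡ 19 (mod 57).
67 ≡ 10 (mod 57), so this reads 10t ≡ 19 (mod 57). Invert 10 mod 57 by the Euclidean algorithm: 57 = 5·10 + 7, 10 = 1·7 + 3, 7 = 2·3 + 1, 3 = 3·1 + 0; back-substituting, 1 = 7 − 2·3 = 7 − 2·(10 − 1·7) = −2·10 + 3·7 = −2·10 + 3·(57 − 5·10) = 3·57 − 17·10. Hence 10·(-17) ≡ 1, so 10⁻¹ ≡ -17 ≡ 40 (mod 57).
Multiplying by 40: t ≡ 40·19 = 760 ≡ 19 (mod 57).
Taking t = 19 gives x = 53 + 67·19 = 1326.
Indeed 1326 ≡ 53 (mod 67) and 1326 ≡ 15 (mod 57).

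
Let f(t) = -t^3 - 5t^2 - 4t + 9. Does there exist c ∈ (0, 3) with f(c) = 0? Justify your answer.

f(0) = 9 and f(3) = -75, which have opposite signs.
Since f is a polynomial it is continuous on [0, 3].
By the Intermediate Value Theorem f must vanish at some point of (0, 3).

Such a root exists.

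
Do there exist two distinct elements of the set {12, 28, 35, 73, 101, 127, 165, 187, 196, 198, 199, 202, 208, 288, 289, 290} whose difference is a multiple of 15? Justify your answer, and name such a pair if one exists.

Reduce each element mod 15: 12↦12, 28↦13, 35↦5, 73↦13, 101↦11, 127↦7, 165↦0, 187↦7, 196↦1, 198↦3, 199↦4, 202↦7, 208↦13, 288↦3, 289↦4, 290↦5. The residue 13 repeats (at 28 and 73), and 73 − 28 = 45 = 3·15.

The pair (28, 73) works.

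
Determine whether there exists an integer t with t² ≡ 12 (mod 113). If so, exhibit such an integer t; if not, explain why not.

No, no such integer exists.

Apply Euler's criterion with the prime 113: 12 is a quadratic residue iff 12^56 ≡ 1 (mod 113), and a non-residue iff it is ≡ −1.
Repeated squaring mod 113: 12^2 = 144 ≡ 31; 12^4 ≡ 31² = 961 ≡ 57; 12^8 ≡ 57² = 3249 ≡ 85; 12^16 ≡ 85² = 7225 ≡ 106; 12^32 ≡ 106² = 11236 ≡ 49.
Since 56 = 32 + 16 + 8, 12^56 ≡ 49 · 106 · 85; multiplying out mod 113: 49·106 = 5194 ≡ 109, then 109·85 = 9265 ≡ 112. Thus 12^56 ≡ 112 ≡ −1 (mod 113).
The value −1 means 12 is a non-residue modulo 113, so t² ≡ 12 (mod 113) is impossible.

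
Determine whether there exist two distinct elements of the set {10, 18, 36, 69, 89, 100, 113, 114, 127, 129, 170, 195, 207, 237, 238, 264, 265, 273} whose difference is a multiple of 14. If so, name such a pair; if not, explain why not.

Reduce each element mod 14: 10↦10, 18↦4, 36↦8, 69↦13, 89↦5, 100↦2, 113↦1, 114↦2, 127↦1, 129↦3, 170↦2, 195↦13, 207↦11, 237↦13, 238↦0, 264↦12, 265↦13, 273↦7. The residue 13 repeats (at 69 and 195), and 195 − 69 = 126 = 9·14.

The pair (69, 195) works.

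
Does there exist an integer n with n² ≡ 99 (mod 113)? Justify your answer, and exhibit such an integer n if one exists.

n = 41

n = 41 works: 41² = 1681, and 1681 − 99 = 1582 = 14·113.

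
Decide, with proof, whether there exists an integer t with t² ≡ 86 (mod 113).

There is no such integer.

Apply Euler's criterion with the prime 113: 86 is a quadratic residue iff 86^56 ≡ 1 (mod 113), and a non-residue iff it is ≡ −1.
Squaring successively (mod 113): 86^2 = 7396 ≡ 51; 86^4 ≡ 51² = 2601 ≡ 2; 86^8 ≡ 2² = 4 ≡ 4; 86^16 ≡ 4² = 16 ≡ 16; 86^32 ≡ 16² = 256 ≡ 30.
Since 56 = 32 + 16 + 8, 86^56 ≡ 30 · 16 · 4; multiplying out mod 113: 30·16 = 480 ≡ 28, then 28·4 = 112 ≡ 112. Thus 86^56 ≡ 112 ≡ −1 (mod 113).
By Euler's criterion 86 is a quadratic non-residue mod 113: no t satisfies t² ≡ 86 (mod 113).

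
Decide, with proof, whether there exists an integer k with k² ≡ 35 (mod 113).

113 is prime, so by Euler's criterion 35 is a square mod 113 iff 35^((113−1)/2) = 35^56 ≡ 1 (mod 113).
Squaring successively (mod 113): 35^2 = 1225 ≡ 95; 35^4 ≡ 95² = 9025 ≡ 98; 35^8 ≡ 98² = 9604 ≡ 112; 35^16 ≡ 112² = 12544 ≡ 1; 35^32 ≡ 1² = 1 ≡ 1.
Since 56 = 32 + 16 + 8, 35^56 ≡ 1 · 1 · 112; multiplying out mod 113: 1·1 = 1 ≡ 1, then 1·112 = 112 ≡ 112. Thus 35^56 ≡ 112 ≡ −1 (mod 113).
By Euler's criterion 35 is a quadratic non-residue mod 113: no k satisfies k² ≡ 35 (mod 113).

No, no such integer exists.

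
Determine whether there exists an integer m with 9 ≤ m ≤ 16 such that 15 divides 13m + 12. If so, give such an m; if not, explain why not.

For m = 9, 10, …, 16 the values of 13m + 12 modulo 15 are 9, 7, 5, 3, 1, 14, 12, 10 respectively.
Since 0 is absent from this list, 15 ∤ 13m + 12 for every m with 9 ≤ m ≤ 16.

No such integer m in that range exists.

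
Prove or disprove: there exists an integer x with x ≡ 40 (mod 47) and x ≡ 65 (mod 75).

gcd(47, 75) = 1, so the Chinese Remainder Theorem guarantees exactly one residue class mod 3525 satisfying both.
Write x = 40 + 47t and require 40 + 47t ≡ 65 (mod 75), i.e. 47t ≡ 25 (mod 75).
Since 47·8 = 376 = 5·75 + 1, the inverse of 47 mod 75 is 8.
Therefore t ≡ 8·25 = 200 ≡ 50 (mod 75).
Taking t = 50 gives x = 40 + 47·50 = 2390.
Indeed 2390 ≡ 40 (mod 47) and 2390 ≡ 65 (mod 75).

x = 2390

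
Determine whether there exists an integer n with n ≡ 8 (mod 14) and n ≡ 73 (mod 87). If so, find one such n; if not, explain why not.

n = 1030

Since 14 and 87 share no common factor, CRT says the pair of congruences has a solution (unique mod 1218).
Write n = 8 + 14t and require 8 + 14t ≡ 73 (mod 87), i.e. 14t ≡ 65 (mod 87).
To invert 14 modulo 87: 87 = 6·14 + 3, 14 = 4·3 + 2, 3 = 1·2 + 1, 2 = 2·1 + 0, and unwinding, 1 = 3 − 1·2 = 3 − (14 − 4·3) = −14 + 5·3 = −14 + 5·(87 − 6·14) = 5·87 − 31·14. Thus 14⁻¹ ≡ -31 ≡ 56 (mod 87).
Therefore t ≡ 56·65 = 3640 ≡ 73 (mod 87).
With t = 73: n = 8 + 14·73 = 1030.
Indeed 1030 ≡ 8 (mod 14) and 1030 ≡ 73 (mod 87).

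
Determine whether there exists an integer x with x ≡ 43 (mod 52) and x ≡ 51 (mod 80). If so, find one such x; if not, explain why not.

The moduli are not coprime: gcd(52, 80) = 4. Compatibility requires 4 ∣ (51 − 43) = 8, which holds, so solutions exist.
Put x = 43 + 52t, so we need 52t ≡ 8 (mod 80), equivalently (divide by 4) 13t ≡ 2 (mod 20).
Since 13·17 = 221 = 11·20 + 1, the inverse of 13 mod 20 is 17.
Multiplying by 17: t ≡ 17·2 = 34 ≡ 14 (mod 20).
Then x = 43 + 52·14 = 771.
Indeed 771 ≡ 43 (mod 52) and 771 ≡ 51 (mod 80).

x = 771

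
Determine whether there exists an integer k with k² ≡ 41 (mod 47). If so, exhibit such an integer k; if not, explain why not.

No such integer exists.

47 is prime, so by Euler's criterion 41 is a square mod 47 iff 41^((47−1)/2) = 41^23 ≡ 1 (mod 47).
Repeated squaring mod 47: 41^2 = 1681 ≡ 36; 41^4 ≡ 36² = 1296 ≡ 27; 41^8 ≡ 27² = 729 ≡ 24; 41^16 ≡ 24² = 576 ≡ 12.
Since 23 = 16 + 4 + 2 + 1, 41^23 ≡ 12 · 27 · 36 · 41; multiplying out mod 47: 12·27 = 324 ≡ 42, then 42·36 = 1512 ≡ 8, then 8·41 = 328 ≡ 46. Thus 41^23 ≡ 46 ≡ −1 (mod 47).
The value −1 means 41 is a non-residue modulo 47, so k² ≡ 41 (mod 47) is impossible.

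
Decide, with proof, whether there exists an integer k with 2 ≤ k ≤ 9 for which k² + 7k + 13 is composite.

k = 7

At k = 7: 7² + 7·7 + 13 = 111 = 3·37, which is composite.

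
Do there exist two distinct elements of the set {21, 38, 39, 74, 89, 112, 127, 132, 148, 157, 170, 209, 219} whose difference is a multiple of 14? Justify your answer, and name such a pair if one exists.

Two integers differ by a multiple of 14 exactly when they have the same residue mod 14. The residues are 21↦7, 38↦10, 39↦11, 74↦4, 89↦5, 112↦0, 127↦1, 132↦6, 148↦8, 157↦3, 170↦2, 209↦13, 219↦9.
All 13 residues are distinct, so no two elements differ by a multiple of 14.

There is no such pair.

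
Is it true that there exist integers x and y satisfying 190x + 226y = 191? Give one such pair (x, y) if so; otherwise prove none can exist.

Any value of 190x + 226y is a multiple of gcd(190, 226) = 2.
But 191 is not a multiple of 2 (it leaves remainder 1).
Therefore 190x + 226y = 191 has no solution in integers.

There are no such integers.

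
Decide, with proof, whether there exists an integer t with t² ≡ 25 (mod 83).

t = 78

Take t = 78. Then 78² = 6084 = 73·83 + 25, so 78² ≡ 25 (mod 83).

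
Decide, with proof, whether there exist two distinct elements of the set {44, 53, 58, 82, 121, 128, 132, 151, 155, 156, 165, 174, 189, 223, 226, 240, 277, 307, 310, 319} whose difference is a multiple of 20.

Two integers differ by a multiple of 20 exactly when they have the same residue mod 20. The residues are 44↦4, 53↦13, 58↦18, 82↦2, 121↦1, 128↦8, 132↦12, 151↦11, 155↦15, 156↦16, 165↦5, 174↦14, 189↦9, 223↦3, 226↦6, 240↦0, 277↦17, 307↦7, 310↦10, 319↦19.
All 20 residues are distinct, so no two elements differ by a multiple of 20.

No such pair exists.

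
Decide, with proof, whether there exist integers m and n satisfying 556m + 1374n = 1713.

There are no such integers.

Both 556 and 1374 are divisible by gcd(556, 1374) = 2, hence so is any combination 556m + 1374n.
But 1713 = 2·856 + 1, so 2 ∤ 1713.
Therefore 556m + 1374n = 1713 has no solution in integers.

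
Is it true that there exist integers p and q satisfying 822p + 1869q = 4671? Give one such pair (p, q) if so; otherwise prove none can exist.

p = 108, q = -45

Since gcd(822, 1869) = 3 and 4671 = 3·1557, Bézout's identity guarantees a solution.
Dividing through by 3 reduces the equation to 274p + 623q = 1557.
Run the Euclidean algorithm on 623 and 274: 623 = 2·274 + 75, 274 = 3·75 + 49, 75 = 1·49 + 26, 49 = 1·26 + 23, 26 = 1·23 + 3, 23 = 7·3 + 2, 3 = 1·2 + 1, 2 = 2·1 + 0.
Working back up the chain: 1 = 3 − 1·2 = 3 − (23 − 7·3) = −23 + 8·3 = −23 + 8·(26 − 1·23) = 8·26 − 9·23 = 8·26 − 9·(49 − 1·26) = −9·49 + 17·26 = −9·49 + 17·(75 − 1·49) = 17·75 − 26·49 = 17·75 − 26·(274 − 3·75) = −26·274 + 95·75 = −26·274 + 95·(623 − 2·274) = 95·623 − 216·274. So 274·(-216) + 623·95 = 1.
Multiplying through by 1557: p = (-216)·1557 = -336312, q = 95·1557 = 147915 is a solution.
The general solution is p = -336312 + 623k, q = 147915 − 274k; taking k = 540 gives the smaller pair p = 108, q = -45.
Indeed 822·108 + 1869·(-45) = 88776 − 84105 = 4671.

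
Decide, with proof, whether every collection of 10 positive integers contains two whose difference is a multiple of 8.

Partition the integers by their residue mod 8; there are 8 classes.
With 10 integers and only 8 classes, the pigeonhole principle forces two of them, say a and b, into the same class.
Then a ≡ b (mod 8), i.e. 8 ∣ (a − b).

True.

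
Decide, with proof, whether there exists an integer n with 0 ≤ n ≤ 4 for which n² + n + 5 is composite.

At n = 4: 4² + 4 + 5 = 25 = 5·5, which is composite.

n = 4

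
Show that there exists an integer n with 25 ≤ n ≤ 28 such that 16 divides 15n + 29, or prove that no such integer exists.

For n = 25, 26, 27, 28 the values of 15n + 29 modulo 16 are 4, 3, 2, 1 respectively.
Since 0 is absent from this list, 16 ∤ 15n + 29 for every n with 25 ≤ n ≤ 28.

There is no such integer n in that range.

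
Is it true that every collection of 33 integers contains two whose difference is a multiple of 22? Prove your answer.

There are exactly 22 possible remainders on division by 22.
Since 33 > 22, two of the 33 integers must share a residue class by the pigeonhole principle; call them a and b.
Then a ≡ b (mod 22), i.e. 22 ∣ (a − b).

True.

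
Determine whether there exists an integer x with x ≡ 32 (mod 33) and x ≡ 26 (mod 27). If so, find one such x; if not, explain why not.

x = 296

Here gcd(33, 27) = 3, and both 32 and 26 leave remainder 2 mod 3, so the system is consistent.
Put x = 32 + 33t, so we need 33t ≡ 21 (mod 27), equivalently (divide by 3) 11t ≡ 7 (mod 9).
11 ≡ 2 (mod 9), so this reads 2t ≡ 7 (mod 9). Invert 2 mod 9 by the Euclidean algorithm: 9 = 4·2 + 1, 2 = 2·1 + 0; back-substituting, 1 = 9 − 4·2. Hence 2·(-4) ≡ 1, so 2⁻¹ ≡ -4 ≡ 5 (mod 9).
Therefore t ≡ 5·7 = 35 ≡ 8 (mod 9).
Then x = 32 + 33·8 = 296.
Check: 296 mod 33 = 32, 296 mod 27 = 26. ✓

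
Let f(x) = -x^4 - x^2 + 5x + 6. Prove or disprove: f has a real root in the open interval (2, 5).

No.

f(2) = -4 and f(5) = -619, both negative, so a sign-change argument is unavailable; we show f keeps this sign on the whole interval.
Substitute x = 2 + u, where 0 < u < 3 on the interval. Expanding, f(2 + u) = -u^4 - 8u^3 - 25u^2 - 31u - 4.
All 5 nonzero coefficients of this polynomial in u are negative; hence for u > 0 the value is a sum of negative terms (the constant -4 among them).
So f is strictly negative on (2, 5); no root exists in the interval.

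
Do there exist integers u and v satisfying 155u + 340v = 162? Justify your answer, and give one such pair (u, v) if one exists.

Both 155 and 340 are divisible by gcd(155, 340) = 5, hence so is any combination 155u + 340v.
But 162 = 5·32 + 2, so 5 ∤ 162.
Hence no integers u, v satisfy the equation.

No, no such integers exist.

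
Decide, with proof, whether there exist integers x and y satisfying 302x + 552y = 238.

x = 41, y = -22

gcd(302, 552) = 2, and 2 divides 238, so integer solutions exist.
Dividing through by 2 reduces the equation to 151x + 276y = 119.
Euclidean algorithm: 276 = 1·151 + 125, 151 = 1·125 + 26, 125 = 4·26 + 21, 26 = 1·21 + 5, 21 = 4·5 + 1, 5 = 5·1 + 0.
Working back up the chain: 1 = 21 − 4·5 = 21 − 4·(26 − 1·21) = −4·26 + 5·21 = −4·26 + 5·(125 − 4·26) = 5·125 − 24·26 = 5·125 − 24·(151 − 1·125) = −24·151 + 29·125 = −24·151 + 29·(276 − 1·151) = 29·276 − 53·151. So 151·(-53) + 276·29 = 1.
Times 119: 151·(-6307) + 276·3451 = 119, so (-6307, 3451) solves it.
The general solution is x = -6307 + 276k, y = 3451 − 151k; taking k = 23 gives the smaller pair x = 41, y = -22.
Check: 302·41 + 552·(-22) = 12382 − 12144 = 238. ✓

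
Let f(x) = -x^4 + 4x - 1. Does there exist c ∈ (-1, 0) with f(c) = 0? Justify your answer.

f(-1) = -6 and f(0) = -1, both negative, so a sign-change argument is unavailable; we show f keeps this sign on the whole interval.
Shift to the endpoint 0: with x = −u (0 < u < 1), one computes f(−u) = -u^4 - 4u - 1.
The nonzero coefficients here are all negative, so for u > 0 every term is negative (or zero), and the constant term -1 is strictly negative.
Therefore f(x) < 0 throughout (-1, 0), and f has no zero there.

f has no root in that interval.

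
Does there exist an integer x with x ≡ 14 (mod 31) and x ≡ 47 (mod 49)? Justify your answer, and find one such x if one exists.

x = 1223

Since 31 and 49 share no common factor, CRT says the pair of congruences has a solution (unique mod 1519).
Any solution of the first congruence is x = 14 + 31t; substituting into the second, 31t ≡ 47 − 14 ≡ 33 (mod 49).
Invert 31 mod 49 by the Euclidean algorithm: 49 = 1·31 + 18, 31 = 1·18 + 13, 18 = 1·13 + 5, 13 = 2·5 + 3, 5 = 1·3 + 2, 3 = 1·2 + 1, 2 = 2·1 + 0; back-substituting, 1 = 3 − 1·2 = 3 − (5 − 1·3) = −5 + 2·3 = −5 + 2·(13 − 2·5) = 2·13 − 5·5 = 2·13 − 5·(18 − 1·13) = −5·18 + 7·13 = −5·18 + 7·(31 − 1·18) = 7·31 − 12·18 = 7·31 − 12·(49 − 1·31) = −12·49 + 19·31. Hence 31·19 ≡ 1, so 31⁻¹ ≡ 19 (mod 49).
Therefore t ≡ 19·33 = 627 ≡ 39 (mod 49).
With t = 39: x = 14 + 31·39 = 1223.
Verify: 1223 = 39·31 + 14 and 1223 = 24·49 + 47. ✓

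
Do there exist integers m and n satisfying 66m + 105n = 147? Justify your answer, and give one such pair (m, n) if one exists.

Every value of 66m + 105n is a multiple of gcd(66, 105) = 3; since 3 ∣ 147, solutions exist.
Dividing through by 3 reduces the equation to 22m + 35n = 49.
Dividing repeatedly: 35 = 1·22 + 13, 22 = 1·13 + 9, 13 = 1·9 + 4, 9 = 2·4 + 1, 4 = 4·1 + 0.
Unwinding: 1 = 9 − 2·4 = 9 − 2·(13 − 1·9) = −2·13 + 3·9 = −2·13 + 3·(22 − 1·13) = 3·22 − 5·13 = 3·22 − 5·(35 − 1·22) = −5·35 + 8·22, i.e. 22·8 + 35·(-5) = 1.
Scaling by 49 gives the particular solution (m, n) = (392, -245).
Shifting by a multiple of (35, −22) keeps it a solution: m = 392 − 11·35 = 7, n = -245 + 11·22 = -3.
Check: 66·7 + 105·(-3) = 462 − 315 = 147. ✓

m = 7, n = -3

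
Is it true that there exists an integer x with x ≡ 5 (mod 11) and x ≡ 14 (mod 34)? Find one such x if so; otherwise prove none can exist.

The moduli 11 and 34 are coprime, so by the Chinese Remainder Theorem a unique solution modulo 374 exists.
Any solution of the first congruence is x = 5 + 11t; substituting into the second, 11t ≡ 14 − 5 ≡ 9 (mod 34).
Invert 11 mod 34 by the Euclidean algorithm: 34 = 3·11 + 1, 11 = 11·1 + 0; back-substituting, 1 = 34 − 3·11. Hence 11·(-3) ≡ 1, so 11⁻¹ ≡ -3 ≡ 31 (mod 34).
Multiplying by 31: t ≡ 31·9 = 279 ≡ 7 (mod 34).
Taking t = 7 gives x = 5 + 11·7 = 82.
Verify: 82 = 7·11 + 5 and 82 = 2·34 + 14. ✓

x = 82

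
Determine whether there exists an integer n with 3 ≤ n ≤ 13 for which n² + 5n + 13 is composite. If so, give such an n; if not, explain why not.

At n = 8: 8² + 5·8 + 13 = 117 = 3·39, which is composite.

n = 8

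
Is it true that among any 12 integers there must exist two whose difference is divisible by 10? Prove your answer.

True.

There are exactly 10 possible remainders on division by 10.
With 12 integers and only 10 classes, the pigeonhole principle forces two of them, say a and b, into the same class.
Their difference a − b is then a multiple of 10.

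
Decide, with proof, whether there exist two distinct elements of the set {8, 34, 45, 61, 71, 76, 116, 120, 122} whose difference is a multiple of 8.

8 mod 8 = 0 and 120 mod 8 = 0, so 120 − 8 = 112 = 14·8.

8 and 120 are such a pair.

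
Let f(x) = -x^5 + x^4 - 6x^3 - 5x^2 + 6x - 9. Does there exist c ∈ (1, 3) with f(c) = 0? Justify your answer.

No.

The endpoint values f(1) = -14 and f(3) = -360 are both negative. Claim: f(x) < 0 for every x in (1, 3).
Shift to the endpoint 1: with x = 1 + u (0 < u < 2), one computes f(1 + u) = -u^5 - 4u^4 - 12u^3 - 27u^2 - 23u - 14.
The nonzero coefficients here are all negative, so for u > 0 every term is negative (or zero), and the constant term -14 is strictly negative.
So f is strictly negative on (1, 3); no root exists in the interval.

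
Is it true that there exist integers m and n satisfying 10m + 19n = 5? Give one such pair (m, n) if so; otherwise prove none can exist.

Since gcd(10, 19) = 1, every integer is an integer combination of 10 and 19.
Run the Euclidean algorithm on 19 and 10: 19 = 1·10 + 9, 10 = 1·9 + 1, 9 = 9·1 + 0.
Back-substituting, 1 = 10 − 1·9 = 10 − (19 − 1·10) = −19 + 2·10; that is, 10·2 + 19·(-1) = 1.
Times 5: 10·10 + 19·(-5) = 5, so (10, -5) solves it.
Indeed 10·10 + 19·(-5) = 100 − 95 = 5.

m = 10, n = -5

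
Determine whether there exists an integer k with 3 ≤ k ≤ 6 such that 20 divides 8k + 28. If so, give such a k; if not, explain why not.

At k = 3 the value 52 is not a multiple of 20. Try k = 4: 8·4 + 28 = 60 = 3·20, which is divisible by 20.

k = 4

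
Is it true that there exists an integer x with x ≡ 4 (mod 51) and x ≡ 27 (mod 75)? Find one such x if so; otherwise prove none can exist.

There is no such integer.

Both moduli are multiples of 3 = gcd(51, 75), so any solution would satisfy x ≡ 4 and x ≡ 27 modulo 3 simultaneously.
But 4 mod 3 = 1 while 27 mod 3 = 0, a contradiction.
Hence the system has no solution.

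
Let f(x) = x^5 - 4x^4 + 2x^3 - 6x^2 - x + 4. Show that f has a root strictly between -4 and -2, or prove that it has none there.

The endpoint values f(-4) = -2264 and f(-2) = -130 are both negative. Claim: f(x) < 0 for every x in (-4, -2).
Substitute x = -2 − u, where 0 < u < 2 on the interval. Expanding, f(-2 − u) = -u^5 - 14u^4 - 74u^3 - 194u^2 - 255u - 130.
All 6 nonzero coefficients of this polynomial in u are negative; hence for u > 0 the value is a sum of negative terms (the constant -130 among them).
So f is strictly negative on (-4, -2); no root exists in the interval.

No such root exists.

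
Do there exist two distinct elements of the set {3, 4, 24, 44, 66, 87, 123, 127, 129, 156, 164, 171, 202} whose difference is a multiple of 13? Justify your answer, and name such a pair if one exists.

Residues mod 13: 3↦3, 4↦4, 24↦11, 44↦5, 66↦1, 87↦9, 123↦6, 127↦10, 129↦12, 156↦0, 164↦8, 171↦2, 202↦7.
No residue repeats among the 13 elements, so no pair has difference ≡ 0 (mod 13).

No such pair exists.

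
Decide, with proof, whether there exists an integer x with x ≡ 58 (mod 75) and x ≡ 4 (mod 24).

x = 508

Here gcd(75, 24) = 3, and both 58 and 4 leave remainder 1 mod 3, so the system is consistent.
Step through x = 58, 58 + 75, 58 + 2·75, …: the values 58, 133, 208, 283, 358, 433, 508 reduce mod 24 to 10, 13, 16, 19, 22, 1, 4. The value 508 hits 4.
Verify: 508 = 6·75 + 58 and 508 = 21·24 + 4. ✓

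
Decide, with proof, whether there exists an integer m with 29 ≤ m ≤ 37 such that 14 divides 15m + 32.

No such integer m in that range exists.

The values of 15m + 32 for m = 29, 30, …, 37 are 467, 482, 497, 512, 527, 542, 557, 572, 587; reduced mod 14 these are 5, 6, 7, 8, 9, 10, 11, 12, 13.
Since 0 is absent from this list, 14 ∤ 15m + 32 for every m with 29 ≤ m ≤ 37.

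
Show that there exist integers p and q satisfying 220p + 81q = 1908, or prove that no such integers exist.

220 and 81 are coprime, so 220p + 81q ranges over all of ℤ.
Run the Euclidean algorithm on 220 and 81: 220 = 2·81 + 58, 81 = 1·58 + 23, 58 = 2·23 + 12, 23 = 1·12 + 11, 12 = 1·11 + 1, 11 = 11·1 + 0.
Unwinding: 1 = 12 − 1·11 = 12 − (23 − 1·12) = −23 + 2·12 = −23 + 2·(58 − 2·23) = 2·58 − 5·23 = 2·58 − 5·(81 − 1·58) = −5·81 + 7·58 = −5·81 + 7·(220 − 2·81) = 7·220 − 19·81, i.e. 220·7 + 81·(-19) = 1.
Times 1908: 220·13356 + 81·(-36252) = 1908, so (13356, -36252) solves it.
Subtracting 164·81 from p and adding 164·220 to q gives the tidier solution (72, -172).
Check: 220·72 + 81·(-172) = 15840 − 13932 = 1908. ✓

p = 72, q = -172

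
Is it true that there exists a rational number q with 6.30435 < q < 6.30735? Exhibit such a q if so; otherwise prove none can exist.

Look for a denominator N such that an integer falls strictly between N·6.30435 and N·6.30735. N = 36 works: 36·6.30435 = 226.95660 < 227 < 227.06460 = 36·6.30735.
So q = 227/36 works: it is a ratio of integers, and dividing 36·6.30435 < 227 < 36·6.30735 through by 36 gives 6.30435 < 227/36 < 6.30735.

q = 227/36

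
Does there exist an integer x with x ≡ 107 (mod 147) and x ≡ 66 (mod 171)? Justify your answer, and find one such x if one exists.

gcd(147, 171) = 3. If x ≡ 107 (mod 147) and x ≡ 66 (mod 171), then x ≡ 107 (mod 3) and x ≡ 66 (mod 3).
But 107 mod 3 = 2 while 66 mod 3 = 0, a contradiction.
Therefore no such x exists.

There is no such integer.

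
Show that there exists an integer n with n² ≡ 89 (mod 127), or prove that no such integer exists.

127 is prime, so by Euler's criterion 89 is a square mod 127 iff 89^((127−1)/2) = 89^63 ≡ 1 (mod 127).
Repeated squaring mod 127: 89^2 = 7921 ≡ 47; 89^4 ≡ 47² = 2209 ≡ 50; 89^8 ≡ 50² = 2500 ≡ 87; 89^16 ≡ 87² = 7569 ≡ 76; 89^32 ≡ 76² = 5776 ≡ 61.
Since 63 = 32 + 16 + 8 + 4 + 2 + 1, 89^63 ≡ 61 · 76 · 87 · 50 · 47 · 89; multiplying out mod 127: 61·76 = 4636 ≡ 64, then 64·87 = 5568 ≡ 107, then 107·50 = 5350 ≡ 16, then 16·47 = 752 ≡ 117, then 117·89 = 10413 ≡ 126. Thus 89^63 ≡ 126 ≡ −1 (mod 127).
By Euler's criterion 89 is a quadratic non-residue mod 127: no n satisfies n² ≡ 89 (mod 127).

There is no such integer.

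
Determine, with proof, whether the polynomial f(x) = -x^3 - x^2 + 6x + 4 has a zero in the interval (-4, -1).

Yes, f has a root in the interval.

f(-4) = 28 and f(-1) = -2, which have opposite signs.
f is continuous everywhere (it is a polynomial), in particular on [-4, -1].
By the Intermediate Value Theorem, f takes the value 0 somewhere in the open interval.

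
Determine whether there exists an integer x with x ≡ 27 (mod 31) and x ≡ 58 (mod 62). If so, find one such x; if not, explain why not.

The moduli are not coprime: gcd(31, 62) = 31. Compatibility requires 31 ∣ (58 − 27) = 31, which holds, so solutions exist.
Step through x = 27, 27 + 31, 27 + 2·31, …: the values 27, 58 reduce mod 62 to 27, 58. The value 58 hits 58.
Check: 58 mod 31 = 27, 58 mod 62 = 58. ✓

x = 58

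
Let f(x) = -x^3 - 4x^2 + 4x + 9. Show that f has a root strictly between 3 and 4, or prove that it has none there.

f has no root in that interval.

The endpoint values f(3) = -42 and f(4) = -103 are both negative. Claim: f(x) < 0 for every x in (3, 4).
Shift to the endpoint 3: with x = 3 + u (0 < u < 1), one computes f(3 + u) = -u^3 - 13u^2 - 47u - 42.
All 4 nonzero coefficients of this polynomial in u are negative; hence for u > 0 the value is a sum of negative terms (the constant -42 among them).
So f is strictly negative on (3, 4); no root exists in the interval.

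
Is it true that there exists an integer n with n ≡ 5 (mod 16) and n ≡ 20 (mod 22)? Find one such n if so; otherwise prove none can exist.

Reduce both congruences modulo 2, which divides 16 and 22: they say n ≡ 5 (mod 2) and n ≡ 20 (mod 2).
These are incompatible: 5 − 20 = -15 is not divisible by 2.
So no integer satisfies both congruences.

There is no such integer.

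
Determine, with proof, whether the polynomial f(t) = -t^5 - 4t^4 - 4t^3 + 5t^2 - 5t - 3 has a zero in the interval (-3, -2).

The endpoint values f(-3) = 84 and f(-2) = 27 are both positive. Claim: f(t) > 0 for every t in (-3, -2).
Shift to the endpoint -2: with t = -2 − u (0 < u < 1), one computes f(-2 − u) = u^5 + 6u^4 + 12u^3 + 13u^2 + 25u + 27.
The nonzero coefficients here are all positive, so for u > 0 every term is positive (or zero), and the constant term 27 is strictly positive.
Therefore f(t) > 0 throughout (-3, -2), and f has no zero there.

No such root exists.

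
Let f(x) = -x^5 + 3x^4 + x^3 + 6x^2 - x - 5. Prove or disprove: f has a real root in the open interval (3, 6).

f(3) = 73 and f(6) = -3467, which have opposite signs.
f is continuous everywhere (it is a polynomial), in particular on [3, 6].
By the Intermediate Value Theorem, f takes the value 0 somewhere in the open interval.

Such a root exists.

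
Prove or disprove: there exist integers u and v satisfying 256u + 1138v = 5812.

gcd(256, 1138) = 2, and 2 divides 5812, so integer solutions exist.
Dividing through by 2 reduces the equation to 128u + 569v = 2906.
Dividing repeatedly: 569 = 4·128 + 57, 128 = 2·57 + 14, 57 = 4·14 + 1, 14 = 14·1 + 0.
Working back up the chain: 1 = 57 − 4·14 = 57 − 4·(128 − 2·57) = −4·128 + 9·57 = −4·128 + 9·(569 − 4·128) = 9·569 − 40·128. So 128·(-40) + 569·9 = 1.
Times 2906: 128·(-116240) + 569·26154 = 2906, so (-116240, 26154) solves it.
Shifting by a multiple of (569, −128) keeps it a solution: u = -116240 + 205·569 = 405, v = 26154 − 205·128 = -86.
Check: 256·405 + 1138·(-86) = 103680 − 97868 = 5812. ✓

u = 405, v = -86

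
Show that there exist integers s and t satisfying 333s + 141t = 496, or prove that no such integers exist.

Both 333 and 141 are divisible by gcd(333, 141) = 3, hence so is any combination 333s + 141t.
However 496 leaves remainder 1 on division by 3.
Hence no integers s, t satisfy the equation.

There are no such integers.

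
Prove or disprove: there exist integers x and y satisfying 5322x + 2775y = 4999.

No, no such integers exist.

Any value of 5322x + 2775y is a multiple of gcd(5322, 2775) = 3.
But 4999 is not a multiple of 3 (it leaves remainder 1).
Hence no integers x, y satisfy the equation.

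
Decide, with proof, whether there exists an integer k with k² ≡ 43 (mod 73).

Apply Euler's criterion with the prime 73: 43 is a quadratic residue iff 43^36 ≡ 1 (mod 73), and a non-residue iff it is ≡ −1.
Squaring successively (mod 73): 43^2 = 1849 ≡ 24; 43^4 ≡ 24² = 576 ≡ 65; 43^8 ≡ 65² = 4225 ≡ 64; 43^16 ≡ 64² = 4096 ≡ 8; 43^32 ≡ 8² = 64 ≡ 64.
Since 36 = 32 + 4, 43^36 ≡ 64 · 65; multiplying out mod 73: 64·65 = 4160 ≡ 72. Thus 43^36 ≡ 72 ≡ −1 (mod 73).
By Euler's criterion 43 is a quadratic non-residue mod 73: no k satisfies k² ≡ 43 (mod 73).

No such integer exists.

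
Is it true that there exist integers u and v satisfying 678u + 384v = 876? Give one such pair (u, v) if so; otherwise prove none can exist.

u = 50, v = -86

Since gcd(678, 384) = 6 and 876 = 6·146, Bézout's identity guarantees a solution.
Dividing through by 6 reduces the equation to 113u + 64v = 146.
Dividing repeatedly: 113 = 1·64 + 49, 64 = 1·49 + 15, 49 = 3·15 + 4, 15 = 3·4 + 3, 4 = 1·3 + 1, 3 = 3·1 + 0.
Back-substituting, 1 = 4 − 1·3 = 4 − (15 − 3·4) = −15 + 4·4 = −15 + 4·(49 − 3·15) = 4·49 − 13·15 = 4·49 − 13·(64 − 1·49) = −13·64 + 17·49 = −13·64 + 17·(113 − 1·64) = 17·113 − 30·64; that is, 113·17 + 64·(-30) = 1.
Times 146: 113·2482 + 64·(-4380) = 146, so (2482, -4380) solves it.
The general solution is u = 2482 + 64k, v = -4380 − 113k; taking k = -38 gives the smaller pair u = 50, v = -86.
Indeed 678·50 + 384·(-86) = 33900 − 33024 = 876.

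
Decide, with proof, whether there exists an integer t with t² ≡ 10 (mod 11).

No such integer exists.

Since (11 − t)² ≡ t² (mod 11), it suffices to square t = 0, 1, …, 5: the residues are 0, 1, 4, 9, 5, 3.
The set of squares mod 11 is therefore {0, 1, 3, 4, 5, 9}, which does not contain 10.
Hence no integer t has t² ≡ 10 (mod 11).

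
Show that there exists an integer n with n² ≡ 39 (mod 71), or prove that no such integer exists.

71 is prime, so by Euler's criterion 39 is a square mod 71 iff 39^((71−1)/2) = 39^35 ≡ 1 (mod 71).
Squaring successively (mod 71): 39^2 = 1521 ≡ 30; 39^4 ≡ 30² = 900 ≡ 48; 39^8 ≡ 48² = 2304 ≡ 32; 39^16 ≡ 32² = 1024 ≡ 30; 39^32 ≡ 30² = 900 ≡ 48.
Since 35 = 32 + 2 + 1, 39^35 ≡ 48 · 30 · 39; multiplying out mod 71: 48·30 = 1440 ≡ 20, then 20·39 = 780 ≡ 70. Thus 39^35 ≡ 70 ≡ −1 (mod 71).
The value −1 means 39 is a non-residue modulo 71, so n² ≡ 39 (mod 71) is impossible.

There is no such integer.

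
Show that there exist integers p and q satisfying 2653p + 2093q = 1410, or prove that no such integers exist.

Any value of 2653p + 2093q is a multiple of gcd(2653, 2093) = 7.
But 1410 is not a multiple of 7 (it leaves remainder 3).
Therefore 2653p + 2093q = 1410 has no solution in integers.

There are no such integers.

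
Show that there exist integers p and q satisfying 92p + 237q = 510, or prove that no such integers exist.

Since gcd(92, 237) = 1, every integer is an integer combination of 92 and 237.
Euclidean algorithm: 237 = 2·92 + 53, 92 = 1·53 + 39, 53 = 1·39 + 14, 39 = 2·14 + 11, 14 = 1·11 + 3, 11 = 3·3 + 2, 3 = 1·2 + 1, 2 = 2·1 + 0.
Working back up the chain: 1 = 3 − 1·2 = 3 − (11 − 3·3) = −11 + 4·3 = −11 + 4·(14 − 1·11) = 4·14 − 5·11 = 4·14 − 5·(39 − 2·14) = −5·39 + 14·14 = −5·39 + 14·(53 − 1·39) = 14·53 − 19·39 = 14·53 − 19·(92 − 1·53) = −19·92 + 33·53 = −19·92 + 33·(237 − 2·92) = 33·237 − 85·92. So 92·(-85) + 237·33 = 1.
Times 510: 92·(-43350) + 237·16830 = 510, so (-43350, 16830) solves it.
Shifting by a multiple of (237, −92) keeps it a solution: p = -43350 + 183·237 = 21, q = 16830 − 183·92 = -6.
Check: 92·21 + 237·(-6) = 1932 − 1422 = 510. ✓

p = 21, q = -6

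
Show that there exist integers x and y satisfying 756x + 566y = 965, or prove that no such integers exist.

No, no such integers exist.

gcd(756, 566) = 2, so every integer of the form 756x + 566y is a multiple of 2.
But 965 = 2·482 + 1, so 2 ∤ 965.
So the equation is unsolvable over ℤ.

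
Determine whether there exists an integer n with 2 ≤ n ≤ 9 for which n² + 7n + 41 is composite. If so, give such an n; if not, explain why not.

n = 4

At n = 4: 4² + 7·4 + 41 = 85 = 5·17, which is composite.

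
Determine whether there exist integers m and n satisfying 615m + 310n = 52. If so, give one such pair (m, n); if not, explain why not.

There are no such integers.

gcd(615, 310) = 5, so every integer of the form 615m + 310n is a multiple of 5.
But 52 is not a multiple of 5 (it leaves remainder 2).
Hence no integers m, n satisfy the equation.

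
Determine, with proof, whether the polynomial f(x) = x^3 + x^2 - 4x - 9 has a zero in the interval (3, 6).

f has no root in that interval.

f(3) = 15 and f(6) = 219, both positive, so a sign-change argument is unavailable; we show f keeps this sign on the whole interval.
Substitute x = 3 + u, where 0 < u < 3 on the interval. Expanding, f(3 + u) = u^3 + 10u^2 + 29u + 15.
The nonzero coefficients here are all positive, so for u > 0 every term is positive (or zero), and the constant term 15 is strictly positive.
So f is strictly positive on (3, 6); no root exists in the interval.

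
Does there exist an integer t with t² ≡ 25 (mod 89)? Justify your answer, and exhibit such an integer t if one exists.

t = 84

t = 84 works: 84² = 7056, and 7056 − 25 = 7031 = 79·89.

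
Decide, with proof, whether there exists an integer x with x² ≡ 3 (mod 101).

No, no such integer exists.

101 is prime, so by Euler's criterion 3 is a square mod 101 iff 3^((101−1)/2) = 3^50 ≡ 1 (mod 101).
Squaring successively (mod 101): 3^2 = 9 ≡ 9; 3^4 ≡ 9² = 81 ≡ 81; 3^8 ≡ 81² = 6561 ≡ 97; 3^16 ≡ 97² = 9409 ≡ 16; 3^32 ≡ 16² = 256 ≡ 54.
Since 50 = 32 + 16 + 2, 3^50 ≡ 54 · 16 · 9; multiplying out mod 101: 54·16 = 864 ≡ 56, then 56·9 = 504 ≡ 100. Thus 3^50 ≡ 100 ≡ −1 (mod 101).
The value −1 means 3 is a non-residue modulo 101, so x² ≡ 3 (mod 101) is impossible.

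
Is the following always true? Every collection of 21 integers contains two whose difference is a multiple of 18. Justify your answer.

Partition the integers by their residue mod 18; there are 18 classes.
Placing 21 integers into 18 classes, some class receives at least two — say a and b.
Equal remainders mean a − b ≡ 0 (mod 18), so 18 divides their difference.

Yes, this is always true.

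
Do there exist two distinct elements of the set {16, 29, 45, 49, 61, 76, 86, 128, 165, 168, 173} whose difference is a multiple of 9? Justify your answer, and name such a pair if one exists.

Yes: 16 and 61.

Both 16 and 61 leave remainder 7 on division by 9; their difference 45 = 5·9 is a multiple of 9.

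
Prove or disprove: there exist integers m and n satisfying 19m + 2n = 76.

19 and 2 are coprime, so 19m + 2n ranges over all of ℤ.
Dividing repeatedly: 19 = 9·2 + 1, 2 = 2·1 + 0.
Unwinding: 1 = 19 − 9·2, i.e. 19·1 + 2·(-9) = 1.
Times 76: 19·76 + 2·(-684) = 76, so (76, -684) solves it.
Shifting by a multiple of (2, −19) keeps it a solution: m = 76 − 38·2 = 0, n = -684 + 38·19 = 38.
Indeed 19·0 + 2·38 = 0 + 76 = 76.

m = 0, n = 38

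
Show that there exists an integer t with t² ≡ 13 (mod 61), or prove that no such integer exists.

t = 14

t = 14 works: 14² = 196, and 196 − 13 = 183 = 3·61.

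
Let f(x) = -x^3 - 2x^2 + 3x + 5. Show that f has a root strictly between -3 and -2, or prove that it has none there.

Yes, f has a root in the interval.

f(-3) = 5 and f(-2) = -1, which have opposite signs.
f is continuous everywhere (it is a polynomial), in particular on [-3, -2].
By the Intermediate Value Theorem, f takes the value 0 somewhere in the open interval.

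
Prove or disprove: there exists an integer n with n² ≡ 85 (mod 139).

No such integer exists.

Apply Euler's criterion with the prime 139: 85 is a quadratic residue iff 85^69 ≡ 1 (mod 139), and a non-residue iff it is ≡ −1.
Repeated squaring mod 139: 85^2 = 7225 ≡ 136; 85^4 ≡ 136² = 18496 ≡ 9; 85^8 ≡ 9² = 81 ≡ 81; 85^16 ≡ 81² = 6561 ≡ 28; 85^32 ≡ 28² = 784 ≡ 89; 85^64 ≡ 89² = 7921 ≡ 137.
Since 69 = 64 + 4 + 1, 85^69 ≡ 137 · 9 · 85; multiplying out mod 139: 137·9 = 1233 ≡ 121, then 121·85 = 10285 ≡ 138. Thus 85^69 ≡ 138 ≡ −1 (mod 139).
By Euler's criterion 85 is a quadratic non-residue mod 139: no n satisfies n² ≡ 85 (mod 139).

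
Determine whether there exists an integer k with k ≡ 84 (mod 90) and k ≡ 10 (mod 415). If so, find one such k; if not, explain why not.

Reduce both congruences modulo 5, which divides 90 and 415: they say k ≡ 84 (mod 5) and k ≡ 10 (mod 5).
But 84 mod 5 = 4 while 10 mod 5 = 0, a contradiction.
Hence the system has no solution.

No such integer exists.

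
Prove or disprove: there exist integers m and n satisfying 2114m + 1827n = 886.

gcd(2114, 1827) = 7, so every integer of the form 2114m + 1827n is a multiple of 7.
But 886 is not a multiple of 7 (it leaves remainder 4).
Hence no integers m, n satisfy the equation.

No, no such integers exist.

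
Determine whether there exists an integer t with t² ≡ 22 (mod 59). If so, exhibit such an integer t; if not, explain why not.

Take t = 9. Then 9² = 81 = 1·59 + 22, so 9² ≡ 22 (mod 59).

t = 9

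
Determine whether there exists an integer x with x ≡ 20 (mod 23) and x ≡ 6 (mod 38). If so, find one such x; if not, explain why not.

The moduli 23 and 38 are coprime, so by the Chinese Remainder Theorem a unique solution modulo 874 exists.
Any solution of the first congruence is x = 20 + 23t; substituting into the second, 23t ≡ 6 − 20 ≡ 24 (mod 38).
Invert 23 mod 38 by the Euclidean algorithm: 38 = 1·23 + 15, 23 = 1·15 + 8, 15 = 1·8 + 7, 8 = 1·7 + 1, 7 = 7·1 + 0; back-substituting, 1 = 8 − 1·7 = 8 − (15 − 1·8) = −15 + 2·8 = −15 + 2·(23 − 1·15) = 2·23 − 3·15 = 2·23 − 3·(38 − 1·23) = −3·38 + 5·23. Hence 23·5 ≡ 1, so 23⁻¹ ≡ 5 (mod 38).
Multiplying by 5: t ≡ 5·24 = 120 ≡ 6 (mod 38).
Taking t = 6 gives x = 20 + 23·6 = 158.
Check: 158 mod 23 = 20, 158 mod 38 = 6. ✓

x = 158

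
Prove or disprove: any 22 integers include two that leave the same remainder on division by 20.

Yes, this is always true.

Each integer lies in one of the 20 residue classes modulo 20.
Since 22 > 20, two of the 22 integers must share a residue class by the pigeonhole principle; call them a and b.
So a and b have equal remainders mod 20, which is exactly what was to be shown.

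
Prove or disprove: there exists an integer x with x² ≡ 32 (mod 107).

No such integer exists.

107 is prime, so by Euler's criterion 32 is a square mod 107 iff 32^((107−1)/2) = 32^53 ≡ 1 (mod 107).
Squaring successively (mod 107): 32^2 = 1024 ≡ 61; 32^4 ≡ 61² = 3721 ≡ 83; 32^8 ≡ 83² = 6889 ≡ 41; 32^16 ≡ 41² = 1681 ≡ 76; 32^32 ≡ 76² = 5776 ≡ 105.
Since 53 = 32 + 16 + 4 + 1, 32^53 ≡ 105 · 76 · 83 · 32; multiplying out mod 107: 105·76 = 7980 ≡ 62, then 62·83 = 5146 ≡ 10, then 10·32 = 320 ≡ 106. Thus 32^53 ≡ 106 ≡ −1 (mod 107).
By Euler's criterion 32 is a quadratic non-residue mod 107: no x satisfies x² ≡ 32 (mod 107).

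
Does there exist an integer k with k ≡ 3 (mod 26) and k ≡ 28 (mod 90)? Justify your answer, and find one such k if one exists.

No, no such integer exists.

gcd(26, 90) = 2. If k ≡ 3 (mod 26) and k ≡ 28 (mod 90), then k ≡ 3 (mod 2) and k ≡ 28 (mod 2).
However 3 ≡ 1 and 28 ≡ 0 (mod 2), and 1 ≠ 0.
Hence the system has no solution.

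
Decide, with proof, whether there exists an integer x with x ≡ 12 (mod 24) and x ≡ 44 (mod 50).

The moduli are not coprime: gcd(24, 50) = 2. Compatibility requires 2 ∣ (44 − 12) = 32, which holds, so solutions exist.
Write x = 12 + 24t. Then 24t ≡ 44 − 12 ≡ 32 (mod 50); dividing through by 2 gives 12t ≡ 16 (mod 25).
Note 12·23 = 276 ≡ 1 (mod 25) (as 276 − 1 = 11·25), so 12⁻¹ ≡ 23.
Multiplying by 23: t ≡ 23·16 = 368 ≡ 18 (mod 25).
Then x = 12 + 24·18 = 444.
Indeed 444 ≡ 12 (mod 24) and 444 ≡ 44 (mod 50).

x = 444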